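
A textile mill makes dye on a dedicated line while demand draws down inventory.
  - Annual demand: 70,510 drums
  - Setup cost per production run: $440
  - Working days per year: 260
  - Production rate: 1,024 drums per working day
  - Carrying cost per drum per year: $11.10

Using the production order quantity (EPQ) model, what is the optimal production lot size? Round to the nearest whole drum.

Daily demand d = 70,510/260 = 271.192; p = 1024; 1 − d/p = 0.73516
EPQ = √(2DS / (H(1 − d/p)))
    = √(2 × 70,510 × 440 / (11.1 × 0.73516)) ≈ 2,757.48

2,757 drums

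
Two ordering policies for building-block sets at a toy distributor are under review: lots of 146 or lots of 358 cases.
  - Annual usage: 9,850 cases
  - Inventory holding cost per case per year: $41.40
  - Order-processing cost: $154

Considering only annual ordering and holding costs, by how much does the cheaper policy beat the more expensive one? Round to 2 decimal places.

For each Q, cost = (D/Q)·S + (Q/2)·H.
TC(146) = (9,850/146)×154 + (146/2)×41.4 = $13,411.93
TC(358) = (9,850/358)×154 + (358/2)×41.4 = $11,647.75
|ΔTC| = |$13,411.93 − $11,647.75| = $1,764.18

$1,764.18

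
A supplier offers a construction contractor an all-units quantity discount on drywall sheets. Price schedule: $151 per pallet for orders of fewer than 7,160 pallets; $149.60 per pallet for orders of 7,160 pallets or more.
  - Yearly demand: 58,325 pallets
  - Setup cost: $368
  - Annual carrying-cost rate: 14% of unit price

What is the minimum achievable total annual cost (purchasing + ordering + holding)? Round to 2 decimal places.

$8,803,397.23

H₁ = 14%×$151 = $21.1400;  H₂ = 14%×$149.60 = $20.9440
EOQ₁ = √(2×58,325×368/21.1400) = 1,425.00  (< 7,160, feasible at tier 1)
EOQ₂ = √(2×58,325×368/20.9440) = 1,431.65  (< 7,160 → use Q = 7,160 at tier-2 price)
TC(tier 1 (EOQ₁), Q≈1,425.0) = $8,837,199.43
TC(tier 2, Q≈7,160.0) = $8,803,397.23
Minimum at tier 2: $8,803,397.23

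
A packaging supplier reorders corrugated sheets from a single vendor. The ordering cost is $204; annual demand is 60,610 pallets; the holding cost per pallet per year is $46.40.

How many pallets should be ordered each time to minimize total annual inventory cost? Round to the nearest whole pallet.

Q* = √(2·D·S / H) = √(2·60,610·204 / 46.4) = √532,950.0 ≈ 730.03

730 pallets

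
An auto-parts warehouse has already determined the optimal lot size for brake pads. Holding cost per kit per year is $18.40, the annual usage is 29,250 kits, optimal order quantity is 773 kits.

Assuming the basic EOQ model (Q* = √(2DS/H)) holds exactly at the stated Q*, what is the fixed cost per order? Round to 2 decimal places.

$187.94

Since Q* = (2DS/H)^½, squaring gives Q*²·H = 2DS.
S = Q²H / (2D) = 773² × 18.4 / (2 × 29,250) = 187.9407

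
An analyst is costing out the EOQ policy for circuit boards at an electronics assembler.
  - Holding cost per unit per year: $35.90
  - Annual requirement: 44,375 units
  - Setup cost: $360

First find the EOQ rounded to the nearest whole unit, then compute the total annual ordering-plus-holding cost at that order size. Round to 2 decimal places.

$33,867.47

EOQ = √(2DS/H) = √(2 × 44,375 × 360 / 35.9)
    = √(889,972.14) ≈ 943.38 → Q = 943 units
Ordering: D/Q × S = 44,375/943 × $360 = $16,940.62
Holding:  Q/2 × H = 943/2 × $35.9 = $16,926.85
Total = $16,940.62 + $16,926.85 = $33,867.47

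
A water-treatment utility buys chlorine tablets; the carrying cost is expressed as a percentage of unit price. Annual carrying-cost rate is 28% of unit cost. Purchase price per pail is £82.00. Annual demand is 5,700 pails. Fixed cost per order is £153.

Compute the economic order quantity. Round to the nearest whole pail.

H = i·C = 0.28 × £82 = £22.9600 per pail-year
2DS/H = 2·5,700·153/22.96 = 75,966.90
EOQ = √75,966.90 ≈ 275.62

276 pails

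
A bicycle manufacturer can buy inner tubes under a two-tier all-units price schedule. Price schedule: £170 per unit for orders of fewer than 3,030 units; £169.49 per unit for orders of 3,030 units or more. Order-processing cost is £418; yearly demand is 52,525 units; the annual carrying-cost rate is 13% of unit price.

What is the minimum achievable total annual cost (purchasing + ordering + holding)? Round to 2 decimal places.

£8,943,089.33

H₁ = 13%×£170 = £22.1000;  H₂ = 13%×£169.49 = £22.0337
EOQ₁ = √(2×52,525×418/22.1000) = 1,409.58  (< 3,030, feasible at tier 1)
EOQ₂ = √(2×52,525×418/22.0337) = 1,411.70  (< 3,030 → use Q = 3,030 at tier-2 price)
TC(tier 1 (EOQ₁), Q≈1,409.6) = £8,960,401.74
TC(tier 2, Q≈3,030.0) = £8,943,089.33
Minimum at tier 2: £8,943,089.33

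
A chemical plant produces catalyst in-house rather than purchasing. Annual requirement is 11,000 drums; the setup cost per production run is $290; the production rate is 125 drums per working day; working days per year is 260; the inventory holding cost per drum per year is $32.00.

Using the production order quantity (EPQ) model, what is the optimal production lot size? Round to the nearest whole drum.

Daily demand d = 11,000/260 = 42.308; p = 125; 1 − d/p = 0.66154
EPQ = √(2DS / (H(1 − d/p)))
    = √(2 × 11,000 × 290 / (32 × 0.66154)) ≈ 548.98

549 drums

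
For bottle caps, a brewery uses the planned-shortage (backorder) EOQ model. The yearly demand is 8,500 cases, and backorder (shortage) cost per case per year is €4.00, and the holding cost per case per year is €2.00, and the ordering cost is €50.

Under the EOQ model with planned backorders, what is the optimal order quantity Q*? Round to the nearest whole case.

798 cases

Q* = √(2DS/H) · √((H + b)/b)
   = √(2 × 8,500 × 50 / 2) · √((2 + 4) / 4)
   = 651.920 × 1.2247 ≈ 798.44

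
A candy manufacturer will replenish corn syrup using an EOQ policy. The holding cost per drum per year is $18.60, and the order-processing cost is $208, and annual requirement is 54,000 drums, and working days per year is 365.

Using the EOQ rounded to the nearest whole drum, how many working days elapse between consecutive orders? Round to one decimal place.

7.4 days

2DS/H = 2·54,000·208/18.6 = 1,207,741.94
EOQ = √1,207,741.94 ≈ 1,098.97 → Q = 1,099 drums
Days between orders = 365 / (D/Q) = 365 / 49.136 ≈ 7.428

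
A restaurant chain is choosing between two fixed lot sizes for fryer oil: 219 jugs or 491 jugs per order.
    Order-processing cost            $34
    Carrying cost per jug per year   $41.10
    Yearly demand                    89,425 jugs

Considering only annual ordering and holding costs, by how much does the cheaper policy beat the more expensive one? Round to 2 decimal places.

$2,101.37

Annual cost at Q: ordering D·S/Q plus holding Q·H/2.
TC(219) = (89,425/219)×34 + (219/2)×41.1 = $18,383.78
TC(491) = (89,425/491)×34 + (491/2)×41.1 = $16,282.41
Lots of 491 are cheaper by $2,101.37.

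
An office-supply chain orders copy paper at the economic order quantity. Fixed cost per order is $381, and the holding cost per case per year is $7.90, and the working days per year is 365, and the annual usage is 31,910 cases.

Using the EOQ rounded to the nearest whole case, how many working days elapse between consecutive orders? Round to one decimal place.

Optimal lot size Q* = (2 × 31,910 × $381 / $7.9)^½ ≈ 1,754.39 → Q = 1,754 cases
Days between orders = 365 / (D/Q) = 365 / 18.193 ≈ 20.063

20.1 days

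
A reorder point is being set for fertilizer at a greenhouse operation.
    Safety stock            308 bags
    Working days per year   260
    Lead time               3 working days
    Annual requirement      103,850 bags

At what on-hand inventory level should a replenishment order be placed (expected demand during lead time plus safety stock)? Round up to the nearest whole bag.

Daily demand d = 103,850 / 260 = 399.423 bags/day
Demand during lead time = 399.423 × 3 = 1,198.27
Reorder point = 1,198.27 + 308 = 1,506.27 → round up

1,507 bags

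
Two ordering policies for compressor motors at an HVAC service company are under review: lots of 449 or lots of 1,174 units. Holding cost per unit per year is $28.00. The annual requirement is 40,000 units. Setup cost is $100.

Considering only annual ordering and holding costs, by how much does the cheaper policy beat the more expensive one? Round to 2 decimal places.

$4,648.47

TC(Q) = (D/Q)S + (Q/2)H
TC(449) = (40,000/449)×100 + (449/2)×28 = $15,194.69
TC(1,174) = (40,000/1,174)×100 + (1,174/2)×28 = $19,843.16
Lots of 449 are cheaper by $4,648.47.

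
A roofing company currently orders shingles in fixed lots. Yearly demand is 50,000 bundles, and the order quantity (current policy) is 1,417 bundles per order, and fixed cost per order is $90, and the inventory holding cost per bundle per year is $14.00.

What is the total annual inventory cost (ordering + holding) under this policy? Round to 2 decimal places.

Annual ordering cost = (D/Q)·S = (50,000/1,417) × 90 = $3,175.72
Annual holding cost  = (Q/2)·H = (1,417/2) × 14 = $9,919.00
Total = $3,175.72 + $9,919.00 = $13,094.72

$13,094.72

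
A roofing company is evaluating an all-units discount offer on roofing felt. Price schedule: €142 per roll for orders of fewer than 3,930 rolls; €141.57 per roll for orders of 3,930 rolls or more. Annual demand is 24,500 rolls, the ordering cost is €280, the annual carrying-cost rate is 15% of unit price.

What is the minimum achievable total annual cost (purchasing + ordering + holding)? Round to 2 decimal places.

H₁ = 15%×€142 = €21.3000;  H₂ = 15%×€141.57 = €21.2355
EOQ₁ = √(2×24,500×280/21.3000) = 802.58  (< 3,930, feasible at tier 1)
EOQ₂ = √(2×24,500×280/21.2355) = 803.80  (< 3,930 → use Q = 3,930 at tier-2 price)
TC(tier 1 (EOQ₁), Q≈802.6) = €3,496,094.91
TC(tier 2, Q≈3,930.0) = €3,511,938.30
Minimum at tier 1 (EOQ₁): €3,496,094.91

€3,496,094.91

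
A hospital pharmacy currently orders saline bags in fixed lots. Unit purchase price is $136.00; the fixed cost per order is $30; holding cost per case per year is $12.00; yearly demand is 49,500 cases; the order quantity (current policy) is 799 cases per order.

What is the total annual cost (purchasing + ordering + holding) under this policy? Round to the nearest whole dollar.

Ordering: D/Q × S = 49,500/799 × $30 = $1,858.57
Holding:  Q/2 × H = 799/2 × $12 = $4,794.00
Purchase cost = D·C = 49,500 × 136 = $6,732,000.00
Total = $1,858.57 + $4,794.00 + $6,732,000.00 = $6,738,652.57

$6,738,653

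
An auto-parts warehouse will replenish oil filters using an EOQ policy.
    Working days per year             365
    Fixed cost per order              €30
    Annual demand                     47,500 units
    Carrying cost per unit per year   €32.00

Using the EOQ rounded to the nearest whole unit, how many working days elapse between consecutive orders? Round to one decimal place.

2DS/H = 2·47,500·30/32 = 89,062.50
EOQ = √89,062.50 ≈ 298.43 → Q = 298 units
Days between orders = 365 / (D/Q) = 365 / 159.396 ≈ 2.290

2.3 days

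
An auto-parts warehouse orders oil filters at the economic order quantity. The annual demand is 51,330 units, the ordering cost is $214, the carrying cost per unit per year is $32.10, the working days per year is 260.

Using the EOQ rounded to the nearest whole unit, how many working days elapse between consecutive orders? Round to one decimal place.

4.2 days

Optimal lot size Q* = (2 × 51,330 × $214 / $32.1)^½ ≈ 827.28 → Q = 827 units
Cycle time = (working days × Q)/D = (260 × 827) / 51,330 = 4.189 days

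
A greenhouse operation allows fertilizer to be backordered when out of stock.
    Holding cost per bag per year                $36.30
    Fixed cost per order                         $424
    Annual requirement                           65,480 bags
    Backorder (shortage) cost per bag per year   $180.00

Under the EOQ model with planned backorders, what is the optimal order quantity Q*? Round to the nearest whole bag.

Q* = √(2DS/H) · √((H + b)/b)
   = √(2 × 65,480 × 424 / 36.3) · √((36.3 + 180) / 180)
   = 1,236.798 × 1.0962 ≈ 1,355.79

1,356 bags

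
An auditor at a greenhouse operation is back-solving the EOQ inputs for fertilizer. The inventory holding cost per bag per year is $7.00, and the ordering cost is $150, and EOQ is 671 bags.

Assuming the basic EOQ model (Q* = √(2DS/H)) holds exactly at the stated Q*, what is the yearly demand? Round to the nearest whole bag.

From Q* = √(2DS/H) ⇒ Q*² = 2DS/H.
D = Q²H / (2S) = 671² × 7 / (2 × 150) = 10,505.62

10,506 bags per year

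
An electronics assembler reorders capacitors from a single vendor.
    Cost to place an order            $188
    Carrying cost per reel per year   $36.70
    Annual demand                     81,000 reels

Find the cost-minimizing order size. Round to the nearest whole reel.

911 reels

EOQ = √(2DS/H) = √(2 × 81,000 × 188 / 36.7)
    = √(829,863.76) ≈ 910.97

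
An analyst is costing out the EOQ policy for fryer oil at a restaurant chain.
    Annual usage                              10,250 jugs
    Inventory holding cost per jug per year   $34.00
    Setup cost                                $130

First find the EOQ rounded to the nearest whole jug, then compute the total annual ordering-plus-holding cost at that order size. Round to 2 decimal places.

$9,518.93

Q* = √(2·D·S / H) = √(2·10,250·130 / 34) = √78,382.4 ≈ 279.97 → Q = 280 jugs
Annual ordering cost = (D/Q)·S = (10,250/280) × 130 = $4,758.93
Annual holding cost  = (Q/2)·H = (280/2) × 34 = $4,760.00
Total = $4,758.93 + $4,760.00 = $9,518.93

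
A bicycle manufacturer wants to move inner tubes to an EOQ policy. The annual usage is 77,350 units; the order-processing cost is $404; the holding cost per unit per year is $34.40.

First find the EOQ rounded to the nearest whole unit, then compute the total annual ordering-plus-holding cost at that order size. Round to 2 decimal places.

$46,367.65

Q* = √(2·D·S / H) = √(2·77,350·404 / 34.4) = √1,816,825.6 ≈ 1,347.90 → Q = 1,348 units
Ordering: D/Q × S = 77,350/1,348 × $404 = $23,182.05
Holding:  Q/2 × H = 1,348/2 × $34.4 = $23,185.60
Total = $23,182.05 + $23,185.60 = $46,367.65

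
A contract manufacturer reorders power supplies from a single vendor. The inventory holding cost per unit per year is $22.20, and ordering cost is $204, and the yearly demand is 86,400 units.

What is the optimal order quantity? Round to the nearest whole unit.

1,260 units

EOQ = √(2DS/H) = √(2 × 86,400 × 204 / 22.2)
    = √(1,587,891.89) ≈ 1,260.12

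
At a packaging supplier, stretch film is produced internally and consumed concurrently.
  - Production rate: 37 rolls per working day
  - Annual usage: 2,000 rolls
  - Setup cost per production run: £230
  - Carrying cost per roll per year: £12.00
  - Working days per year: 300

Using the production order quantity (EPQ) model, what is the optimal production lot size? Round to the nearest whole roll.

d = 2,000/300 = 6.6667 rolls/day;  effective holding cost H(1 − d/p) = 12·(1 − 6.6667/37) = 9.83784
Q* = √(2DS / H_eff) = √(2·2,000·230 / 9.83784) ≈ 305.80

306 rolls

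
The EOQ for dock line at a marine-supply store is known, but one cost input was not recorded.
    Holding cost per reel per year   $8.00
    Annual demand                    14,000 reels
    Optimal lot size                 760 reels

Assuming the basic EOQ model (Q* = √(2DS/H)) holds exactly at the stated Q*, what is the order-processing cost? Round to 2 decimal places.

$165.03

From Q* = √(2DS/H) ⇒ Q*² = 2DS/H.
S = Q²H / (2D) = 760² × 8 / (2 × 14,000) = 165.0286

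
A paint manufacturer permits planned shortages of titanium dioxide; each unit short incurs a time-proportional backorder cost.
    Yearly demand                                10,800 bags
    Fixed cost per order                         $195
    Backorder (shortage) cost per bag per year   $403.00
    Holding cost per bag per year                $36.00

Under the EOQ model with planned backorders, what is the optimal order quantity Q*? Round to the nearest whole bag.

357 bags

Q* = √(2DS/H) · √((H + b)/b)
   = √(2 × 10,800 × 195 / 36) · √((36 + 403) / 403)
   = 342.053 × 1.0437 ≈ 357.00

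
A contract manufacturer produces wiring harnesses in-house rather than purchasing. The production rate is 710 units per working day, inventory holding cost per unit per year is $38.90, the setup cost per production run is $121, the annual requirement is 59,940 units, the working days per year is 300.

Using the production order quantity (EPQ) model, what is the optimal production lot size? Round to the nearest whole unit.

720 units

Daily demand d = 59,940/300 = 199.800; p = 710; 1 − d/p = 0.71859
EPQ = √(2DS / (H(1 − d/p)))
    = √(2 × 59,940 × 121 / (38.9 × 0.71859)) ≈ 720.36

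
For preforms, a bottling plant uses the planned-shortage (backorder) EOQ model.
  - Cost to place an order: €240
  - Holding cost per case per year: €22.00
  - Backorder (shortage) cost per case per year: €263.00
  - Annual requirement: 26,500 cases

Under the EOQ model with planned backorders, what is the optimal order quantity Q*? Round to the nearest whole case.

792 cases

Q* = √(2DS/H) · √((H + b)/b)
   = √(2 × 26,500 × 240 / 22) · √((22 + 263) / 263)
   = 760.383 × 1.0410 ≈ 791.55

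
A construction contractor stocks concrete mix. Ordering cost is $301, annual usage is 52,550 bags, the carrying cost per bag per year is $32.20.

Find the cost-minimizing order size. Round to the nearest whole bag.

991 bags

2DS/H = 2·52,550·301/32.2 = 982,456.52
EOQ = √982,456.52 ≈ 991.19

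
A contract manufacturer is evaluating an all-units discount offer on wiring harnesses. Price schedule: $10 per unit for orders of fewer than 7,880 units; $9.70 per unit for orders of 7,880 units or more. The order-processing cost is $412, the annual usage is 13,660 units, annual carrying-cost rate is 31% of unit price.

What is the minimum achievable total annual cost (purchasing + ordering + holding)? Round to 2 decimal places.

H₁ = 31%×$10 = $3.1000;  H₂ = 31%×$9.70 = $3.0070
EOQ₁ = √(2×13,660×412/3.1000) = 1,905.50  (< 7,880, feasible at tier 1)
EOQ₂ = √(2×13,660×412/3.0070) = 1,934.74  (< 7,880 → use Q = 7,880 at tier-2 price)
TC(tier 1 (EOQ₁), Q≈1,905.5) = $142,507.04
TC(tier 2, Q≈7,880.0) = $145,063.78
Minimum at tier 1 (EOQ₁): $142,507.04

$142,507.04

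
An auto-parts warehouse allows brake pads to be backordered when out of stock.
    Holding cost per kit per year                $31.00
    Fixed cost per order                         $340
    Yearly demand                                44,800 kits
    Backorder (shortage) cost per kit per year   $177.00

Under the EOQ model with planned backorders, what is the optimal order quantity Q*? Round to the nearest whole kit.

Basic EOQ = √(2·44,800·340/31) = 991.317
Backorder adjustment √((H+b)/b) = √((31+177)/177) = 1.0840
Q* = 991.317 × 1.0840 ≈ 1,074.63

1,075 kits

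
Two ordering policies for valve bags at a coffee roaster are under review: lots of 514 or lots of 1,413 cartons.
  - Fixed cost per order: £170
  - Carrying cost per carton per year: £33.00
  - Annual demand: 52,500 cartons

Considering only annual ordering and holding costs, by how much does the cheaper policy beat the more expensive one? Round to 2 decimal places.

£3,786.03

Annual cost at Q: ordering D·S/Q plus holding Q·H/2.
TC(514) = (52,500/514)×170 + (514/2)×33 = £25,844.81
TC(1,413) = (52,500/1,413)×170 + (1,413/2)×33 = £29,630.85
Lots of 514 are cheaper by £3,786.03.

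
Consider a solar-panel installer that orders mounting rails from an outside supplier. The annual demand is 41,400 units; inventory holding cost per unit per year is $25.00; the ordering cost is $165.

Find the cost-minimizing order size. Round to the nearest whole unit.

739 units

Q* = √(2·D·S / H) = √(2·41,400·165 / 25) = √546,480.0 ≈ 739.24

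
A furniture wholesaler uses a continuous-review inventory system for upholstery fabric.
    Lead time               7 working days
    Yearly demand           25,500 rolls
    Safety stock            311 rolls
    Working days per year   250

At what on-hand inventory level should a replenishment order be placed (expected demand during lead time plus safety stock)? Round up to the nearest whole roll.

Daily demand d = 25,500 / 250 = 102.000 rolls/day
Demand during lead time = 102.000 × 7 = 714.00
Reorder point = 714.00 + 311 = 1,025.00 → round up

1,025 rolls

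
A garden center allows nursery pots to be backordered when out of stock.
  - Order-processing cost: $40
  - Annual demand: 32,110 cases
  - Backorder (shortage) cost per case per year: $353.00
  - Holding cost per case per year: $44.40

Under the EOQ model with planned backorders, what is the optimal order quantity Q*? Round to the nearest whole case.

255 cases

Basic EOQ = √(2·32,110·40/44.4) = 240.532
Backorder adjustment √((H+b)/b) = √((44.4+353)/353) = 1.0610
Q* = 240.532 × 1.0610 ≈ 255.21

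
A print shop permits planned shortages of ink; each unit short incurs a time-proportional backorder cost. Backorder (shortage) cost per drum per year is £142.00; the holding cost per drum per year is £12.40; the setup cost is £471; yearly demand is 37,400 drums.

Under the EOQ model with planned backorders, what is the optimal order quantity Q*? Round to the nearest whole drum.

1,758 drums

Basic EOQ = √(2·37,400·471/12.4) = 1,685.584
Backorder adjustment √((H+b)/b) = √((12.4+142)/142) = 1.0427
Q* = 1,685.584 × 1.0427 ≈ 1,757.64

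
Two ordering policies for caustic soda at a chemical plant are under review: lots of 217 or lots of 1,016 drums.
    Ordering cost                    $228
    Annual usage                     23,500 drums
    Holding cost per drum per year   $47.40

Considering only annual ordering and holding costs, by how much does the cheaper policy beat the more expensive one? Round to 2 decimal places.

$481.32

For each Q, cost = (D/Q)·S + (Q/2)·H.
TC(217) = (23,500/217)×228 + (217/2)×47.4 = $29,834.14
TC(1,016) = (23,500/1,016)×228 + (1,016/2)×47.4 = $29,352.82
Lots of 1,016 are cheaper by $481.32.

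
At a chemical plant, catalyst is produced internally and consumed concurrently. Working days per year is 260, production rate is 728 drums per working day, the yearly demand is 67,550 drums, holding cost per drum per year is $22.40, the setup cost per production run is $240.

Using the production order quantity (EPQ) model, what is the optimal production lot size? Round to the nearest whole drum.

Daily demand d = 67,550/260 = 259.808; p = 728; 1 − d/p = 0.64312
EPQ = √(2DS / (H(1 − d/p)))
    = √(2 × 67,550 × 240 / (22.4 × 0.64312)) ≈ 1,500.25

1,500 drums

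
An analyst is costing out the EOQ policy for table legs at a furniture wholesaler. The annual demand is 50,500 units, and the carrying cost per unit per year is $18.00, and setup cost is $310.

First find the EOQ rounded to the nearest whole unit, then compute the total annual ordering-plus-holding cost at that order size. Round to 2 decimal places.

$23,739.84

Q* = √(2·D·S / H) = √(2·50,500·310 / 18) = √1,739,444.4 ≈ 1,318.88 → Q = 1,319 units
Ordering: D/Q × S = 50,500/1,319 × $310 = $11,868.84
Holding:  Q/2 × H = 1,319/2 × $18 = $11,871.00
Total = $11,868.84 + $11,871.00 = $23,739.84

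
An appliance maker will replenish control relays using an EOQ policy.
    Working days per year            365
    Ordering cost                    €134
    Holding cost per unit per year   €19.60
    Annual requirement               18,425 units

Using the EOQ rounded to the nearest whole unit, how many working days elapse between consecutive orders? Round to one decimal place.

9.9 days

Optimal lot size Q* = (2 × 18,425 × €134 / €19.6)^½ ≈ 501.93 → Q = 502 units
Cycle time = (working days × Q)/D = (365 × 502) / 18,425 = 9.945 days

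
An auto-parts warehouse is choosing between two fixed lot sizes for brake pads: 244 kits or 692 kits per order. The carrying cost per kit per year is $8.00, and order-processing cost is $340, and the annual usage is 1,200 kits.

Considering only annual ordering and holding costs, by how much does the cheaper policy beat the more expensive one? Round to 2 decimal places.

$709.46

Annual cost at Q: ordering D·S/Q plus holding Q·H/2.
TC(244) = (1,200/244)×340 + (244/2)×8 = $2,648.13
TC(692) = (1,200/692)×340 + (692/2)×8 = $3,357.60
Cheaper: Q = 244.  Difference = $709.46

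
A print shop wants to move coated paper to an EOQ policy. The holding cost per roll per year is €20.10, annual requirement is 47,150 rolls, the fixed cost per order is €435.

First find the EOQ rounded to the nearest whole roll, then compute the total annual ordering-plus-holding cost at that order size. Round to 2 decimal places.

€28,714.32

EOQ = √(2DS/H) = √(2 × 47,150 × 435 / 20.1)
    = √(2,040,820.90) ≈ 1,428.57 → Q = 1,429 rolls
Orders/yr = 47,150/1,429 = 32.995; ordering cost = 32.995 × €435 = €14,352.87
Average inventory = 1,429/2 = 714.5; holding cost = 714.5 × €20.1 = €14,361.45
Total = €14,352.87 + €14,361.45 = €28,714.32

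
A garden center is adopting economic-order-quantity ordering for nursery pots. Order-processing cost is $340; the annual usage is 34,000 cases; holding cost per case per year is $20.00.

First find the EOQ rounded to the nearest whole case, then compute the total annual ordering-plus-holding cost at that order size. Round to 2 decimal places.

$21,503.49

EOQ = √(2DS/H) = √(2 × 34,000 × 340 / 20)
    = √(1,156,000.00) ≈ 1,075.17 → Q = 1,075 cases
Orders/yr = 34,000/1,075 = 31.628; ordering cost = 31.628 × $340 = $10,753.49
Average inventory = 1,075/2 = 537.5; holding cost = 537.5 × $20 = $10,750.00
Total = $10,753.49 + $10,750.00 = $21,503.49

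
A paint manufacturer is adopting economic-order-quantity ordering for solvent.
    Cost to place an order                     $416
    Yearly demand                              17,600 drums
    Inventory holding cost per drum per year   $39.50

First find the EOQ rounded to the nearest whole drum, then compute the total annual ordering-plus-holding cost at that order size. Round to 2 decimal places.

$24,050.08

2DS/H = 2·17,600·416/39.5 = 370,713.92
EOQ = √370,713.92 ≈ 608.86 → Q = 609 drums
Orders/yr = 17,600/609 = 28.900; ordering cost = 28.900 × $416 = $12,022.33
Average inventory = 609/2 = 304.5; holding cost = 304.5 × $39.5 = $12,027.75
Total = $12,022.33 + $12,027.75 = $24,050.08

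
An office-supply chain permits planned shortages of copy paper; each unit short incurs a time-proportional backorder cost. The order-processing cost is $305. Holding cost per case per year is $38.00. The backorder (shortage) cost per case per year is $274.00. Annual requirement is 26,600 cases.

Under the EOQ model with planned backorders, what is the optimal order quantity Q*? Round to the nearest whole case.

Basic EOQ = √(2·26,600·305/38) = 653.452
Backorder adjustment √((H+b)/b) = √((38+274)/274) = 1.0671
Q* = 653.452 × 1.0671 ≈ 697.29

697 cases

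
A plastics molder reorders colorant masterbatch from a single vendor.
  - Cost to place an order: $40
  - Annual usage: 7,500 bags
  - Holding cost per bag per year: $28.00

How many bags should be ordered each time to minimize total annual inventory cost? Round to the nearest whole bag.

146 bags

Optimal lot size Q* = (2 × 7,500 × $40 / $28)^½ ≈ 146.39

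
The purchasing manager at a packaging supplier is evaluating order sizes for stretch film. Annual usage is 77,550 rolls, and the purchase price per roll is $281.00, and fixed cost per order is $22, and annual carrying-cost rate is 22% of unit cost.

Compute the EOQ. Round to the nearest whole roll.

Carrying cost H = $281 × 22% = $61.8200/roll/yr
Optimal lot size Q* = (2 × 77,550 × $22 / $61.82)^½ ≈ 234.94

235 rolls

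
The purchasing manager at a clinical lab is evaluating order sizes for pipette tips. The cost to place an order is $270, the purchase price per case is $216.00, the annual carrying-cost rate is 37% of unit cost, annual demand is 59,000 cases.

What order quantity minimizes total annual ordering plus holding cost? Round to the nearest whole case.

631 cases

Holding cost per case per year: H = 37% × $216 = $79.9200
Q* = √(2·D·S / H) = √(2·59,000·270 / 79.92) = √398,648.6 ≈ 631.39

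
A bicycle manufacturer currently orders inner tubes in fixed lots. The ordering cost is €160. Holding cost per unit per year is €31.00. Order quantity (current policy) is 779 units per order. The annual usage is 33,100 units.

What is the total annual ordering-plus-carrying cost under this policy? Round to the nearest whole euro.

€18,873

Annual ordering cost = (D/Q)·S = (33,100/779) × 160 = €6,798.46
Annual holding cost  = (Q/2)·H = (779/2) × 31 = €12,074.50
Total = €6,798.46 + €12,074.50 = €18,872.96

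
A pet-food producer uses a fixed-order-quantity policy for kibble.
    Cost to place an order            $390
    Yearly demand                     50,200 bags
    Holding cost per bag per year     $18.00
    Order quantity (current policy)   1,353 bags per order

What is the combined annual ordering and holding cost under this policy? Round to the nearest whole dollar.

Ordering: D/Q × S = 50,200/1,353 × $390 = $14,470.07
Holding:  Q/2 × H = 1,353/2 × $18 = $12,177.00
Total = $14,470.07 + $12,177.00 = $26,647.07

$26,647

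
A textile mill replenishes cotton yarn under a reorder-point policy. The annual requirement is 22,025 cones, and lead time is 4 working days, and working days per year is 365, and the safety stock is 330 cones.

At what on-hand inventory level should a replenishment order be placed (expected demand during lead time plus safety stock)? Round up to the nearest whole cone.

Daily demand d = 22,025 / 365 = 60.342 cones/day
Demand during lead time = 60.342 × 4 = 241.37
Reorder point = 241.37 + 330 = 571.37 → round up

572 cones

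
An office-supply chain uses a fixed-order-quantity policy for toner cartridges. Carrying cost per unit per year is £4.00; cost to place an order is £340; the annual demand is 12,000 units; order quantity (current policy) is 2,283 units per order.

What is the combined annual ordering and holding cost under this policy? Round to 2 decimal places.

Annual ordering cost = (D/Q)·S = (12,000/2,283) × 340 = £1,787.12
Annual holding cost  = (Q/2)·H = (2,283/2) × 4 = £4,566.00
Total = £1,787.12 + £4,566.00 = £6,353.12

£6,353.12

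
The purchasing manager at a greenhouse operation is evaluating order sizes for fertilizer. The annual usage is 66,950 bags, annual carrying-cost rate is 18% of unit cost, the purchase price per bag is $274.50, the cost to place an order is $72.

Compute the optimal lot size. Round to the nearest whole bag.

442 bags

Carrying cost H = $274.5 × 18% = $49.4100/bag/yr
Q* = √(2·D·S / H) = √(2·66,950·72 / 49.41) = √195,118.4 ≈ 441.72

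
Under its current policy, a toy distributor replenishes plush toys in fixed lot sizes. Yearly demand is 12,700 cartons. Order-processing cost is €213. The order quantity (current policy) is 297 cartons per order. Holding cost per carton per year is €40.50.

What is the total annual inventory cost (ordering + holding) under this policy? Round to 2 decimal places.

Orders/yr = 12,700/297 = 42.761; ordering cost = 42.761 × €213 = €9,108.08
Average inventory = 297/2 = 148.5; holding cost = 148.5 × €40.5 = €6,014.25
Total = €9,108.08 + €6,014.25 = €15,122.33

€15,122.33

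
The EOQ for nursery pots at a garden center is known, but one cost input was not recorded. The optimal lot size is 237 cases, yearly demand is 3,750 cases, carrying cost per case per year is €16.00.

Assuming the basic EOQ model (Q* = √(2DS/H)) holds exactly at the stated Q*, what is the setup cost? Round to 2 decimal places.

From Q* = √(2DS/H) ⇒ Q*² = 2DS/H.
S = Q²H / (2D) = 237² × 16 / (2 × 3,750) = 119.8272

€119.83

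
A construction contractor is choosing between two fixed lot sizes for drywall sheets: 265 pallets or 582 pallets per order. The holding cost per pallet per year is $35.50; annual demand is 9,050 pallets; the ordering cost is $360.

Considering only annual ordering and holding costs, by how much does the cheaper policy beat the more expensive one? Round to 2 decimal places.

TC(Q) = (D/Q)S + (Q/2)H
TC(265) = (9,050/265)×360 + (265/2)×35.5 = $16,998.09
TC(582) = (9,050/582)×360 + (582/2)×35.5 = $15,928.44
Lots of 582 are cheaper by $1,069.65.

$1,069.65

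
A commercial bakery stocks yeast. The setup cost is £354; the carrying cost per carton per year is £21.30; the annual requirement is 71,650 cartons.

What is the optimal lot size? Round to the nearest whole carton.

EOQ = √(2DS/H) = √(2 × 71,650 × 354 / 21.3)
    = √(2,381,605.63) ≈ 1,543.25

1,543 cartons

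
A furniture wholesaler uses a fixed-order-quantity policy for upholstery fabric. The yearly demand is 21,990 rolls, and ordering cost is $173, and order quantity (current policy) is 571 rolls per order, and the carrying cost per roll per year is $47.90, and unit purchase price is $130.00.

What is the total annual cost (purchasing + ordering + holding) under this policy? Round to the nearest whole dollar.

Orders/yr = 21,990/571 = 38.511; ordering cost = 38.511 × $173 = $6,662.47
Average inventory = 571/2 = 285.5; holding cost = 285.5 × $47.9 = $13,675.45
Purchase cost = D·C = 21,990 × 130 = $2,858,700.00
Total = $6,662.47 + $13,675.45 + $2,858,700.00 = $2,879,037.92

$2,879,038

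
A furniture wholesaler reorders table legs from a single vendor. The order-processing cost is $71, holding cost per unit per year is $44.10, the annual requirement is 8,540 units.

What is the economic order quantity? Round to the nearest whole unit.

EOQ = √(2DS/H) = √(2 × 8,540 × 71 / 44.1)
    = √(27,498.41) ≈ 165.83

166 units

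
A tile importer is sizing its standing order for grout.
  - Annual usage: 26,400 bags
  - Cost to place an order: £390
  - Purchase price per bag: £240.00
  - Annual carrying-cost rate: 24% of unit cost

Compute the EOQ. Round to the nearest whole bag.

598 bags

Carrying cost H = £240 × 24% = £57.6000/bag/yr
EOQ = √(2DS/H) = √(2 × 26,400 × 390 / 57.6)
    = √(357,500.00) ≈ 597.91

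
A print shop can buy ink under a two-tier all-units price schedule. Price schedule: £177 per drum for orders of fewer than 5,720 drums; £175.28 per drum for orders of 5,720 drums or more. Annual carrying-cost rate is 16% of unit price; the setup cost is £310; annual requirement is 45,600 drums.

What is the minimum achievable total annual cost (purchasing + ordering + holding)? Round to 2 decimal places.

£8,075,447.46

H₁ = 16%×£177 = £28.3200;  H₂ = 16%×£175.28 = £28.0448
EOQ₁ = √(2×45,600×310/28.3200) = 999.15  (< 5,720, feasible at tier 1)
EOQ₂ = √(2×45,600×310/28.0448) = 1,004.04  (< 5,720 → use Q = 5,720 at tier-2 price)
TC(tier 1 (EOQ₁), Q≈999.2) = £8,099,495.99
TC(tier 2, Q≈5,720.0) = £8,075,447.46
Minimum at tier 2: £8,075,447.46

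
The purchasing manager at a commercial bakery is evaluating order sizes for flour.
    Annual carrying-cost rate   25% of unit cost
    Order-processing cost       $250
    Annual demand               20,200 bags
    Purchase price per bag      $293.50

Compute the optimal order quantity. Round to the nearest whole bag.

Holding cost per bag per year: H = 25% × $293.5 = $73.3750
Optimal lot size Q* = (2 × 20,200 × $250 / $73.375)^½ ≈ 371.01

371 bags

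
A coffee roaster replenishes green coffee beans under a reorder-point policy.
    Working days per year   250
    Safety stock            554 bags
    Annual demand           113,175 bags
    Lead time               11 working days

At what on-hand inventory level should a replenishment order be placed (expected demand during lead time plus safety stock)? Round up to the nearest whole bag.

Daily demand d = 113,175 / 250 = 452.700 bags/day
Demand during lead time = 452.700 × 11 = 4,979.70
Reorder point = 4,979.70 + 554 = 5,533.70 → round up

5,534 bags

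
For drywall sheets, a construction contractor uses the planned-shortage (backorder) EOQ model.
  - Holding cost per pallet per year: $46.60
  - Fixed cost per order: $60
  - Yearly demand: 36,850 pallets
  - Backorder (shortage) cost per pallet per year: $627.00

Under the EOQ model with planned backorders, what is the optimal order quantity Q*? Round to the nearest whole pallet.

Basic EOQ = √(2·36,850·60/46.6) = 308.047
Backorder adjustment √((H+b)/b) = √((46.6+627)/627) = 1.0365
Q* = 308.047 × 1.0365 ≈ 319.29

319 pallets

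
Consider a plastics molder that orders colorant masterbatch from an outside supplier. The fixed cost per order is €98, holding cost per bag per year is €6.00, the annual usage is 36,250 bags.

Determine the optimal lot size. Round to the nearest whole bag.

EOQ = √(2DS/H) = √(2 × 36,250 × 98 / 6)
    = √(1,184,166.67) ≈ 1,088.19

1,088 bags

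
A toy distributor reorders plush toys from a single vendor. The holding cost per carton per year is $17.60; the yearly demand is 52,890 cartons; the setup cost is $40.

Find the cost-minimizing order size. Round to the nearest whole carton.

490 cartons

EOQ = √(2DS/H) = √(2 × 52,890 × 40 / 17.6)
    = √(240,409.09) ≈ 490.32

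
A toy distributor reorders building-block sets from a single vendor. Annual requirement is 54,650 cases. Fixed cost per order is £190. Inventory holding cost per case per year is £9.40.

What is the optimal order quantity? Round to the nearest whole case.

Q* = √(2·D·S / H) = √(2·54,650·190 / 9.4) = √2,209,255.3 ≈ 1,486.36

1,486 cases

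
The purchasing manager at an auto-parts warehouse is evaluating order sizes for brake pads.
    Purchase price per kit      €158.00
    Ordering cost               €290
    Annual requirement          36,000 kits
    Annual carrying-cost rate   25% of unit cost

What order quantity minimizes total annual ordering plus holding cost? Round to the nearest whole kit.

Carrying cost H = €158 × 25% = €39.5000/kit/yr
2DS/H = 2·36,000·290/39.5 = 528,607.59
EOQ = √528,607.59 ≈ 727.05

727 kits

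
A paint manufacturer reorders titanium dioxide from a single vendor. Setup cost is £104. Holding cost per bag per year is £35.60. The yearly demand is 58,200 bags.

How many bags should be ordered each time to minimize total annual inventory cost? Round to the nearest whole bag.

2DS/H = 2·58,200·104/35.6 = 340,044.94
EOQ = √340,044.94 ≈ 583.13

583 bags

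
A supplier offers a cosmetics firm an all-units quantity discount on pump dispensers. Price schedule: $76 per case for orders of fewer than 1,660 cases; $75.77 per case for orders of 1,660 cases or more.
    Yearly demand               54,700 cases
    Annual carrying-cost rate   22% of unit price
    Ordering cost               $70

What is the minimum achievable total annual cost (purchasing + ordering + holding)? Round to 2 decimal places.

H₁ = 22%×$76 = $16.7200;  H₂ = 22%×$75.77 = $16.6694
EOQ₁ = √(2×54,700×70/16.7200) = 676.77  (< 1,660, feasible at tier 1)
EOQ₂ = √(2×54,700×70/16.6694) = 677.79  (< 1,660 → use Q = 1,660 at tier-2 price)
TC(tier 1 (EOQ₁), Q≈676.8) = $4,168,515.55
TC(tier 2, Q≈1,660.0) = $4,160,761.23
Minimum at tier 2: $4,160,761.23

$4,160,761.23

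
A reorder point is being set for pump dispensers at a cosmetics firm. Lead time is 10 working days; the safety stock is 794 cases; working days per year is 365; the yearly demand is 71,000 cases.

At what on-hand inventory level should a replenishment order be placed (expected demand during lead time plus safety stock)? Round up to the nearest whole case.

Daily demand d = 71,000 / 365 = 194.521 cases/day
Demand during lead time = 194.521 × 10 = 1,945.21
Reorder point = 1,945.21 + 794 = 2,739.21 → round up

2,740 cases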